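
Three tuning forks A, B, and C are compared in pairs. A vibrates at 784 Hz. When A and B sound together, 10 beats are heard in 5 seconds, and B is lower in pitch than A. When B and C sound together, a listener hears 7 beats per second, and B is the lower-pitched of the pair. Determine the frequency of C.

789 Hz

A–B: Beat frequency = 10/5 = 2 Hz.
B is below A, so f_B = 784 − 2 = 782 Hz.
C is above B, so f_C = 782 + 7 = 789 Hz.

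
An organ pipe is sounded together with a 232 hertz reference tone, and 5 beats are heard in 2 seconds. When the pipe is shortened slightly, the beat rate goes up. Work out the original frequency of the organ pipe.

Beat frequency = 5/2 = 2.5 Hz.
|f − 232| = 2.5, so the organ pipe was at either 229.5 Hz or 234.5 Hz.
A shorter pipe has a higher fundamental; the adjustment raises the organ pipe's frequency.
The beat rate rose, so the adjustment moved the organ pipe further from 232 Hz — it was already above the reference.

234.5 Hz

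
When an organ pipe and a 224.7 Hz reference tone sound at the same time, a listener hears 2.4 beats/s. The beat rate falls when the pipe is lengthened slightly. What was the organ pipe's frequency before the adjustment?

227.1 Hz

|f − 224.7| = 2.4, so the organ pipe was at either 222.3 Hz or 227.1 Hz.
A longer pipe has a lower fundamental; the adjustment lowers the organ pipe's frequency.
The beat rate fell, so the adjustment moved the organ pipe toward 224.7 Hz — it must have started above the reference.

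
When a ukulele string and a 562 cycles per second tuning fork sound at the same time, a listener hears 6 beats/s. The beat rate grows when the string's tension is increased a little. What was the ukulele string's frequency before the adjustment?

|f − 562| = 6, so the ukulele string was at either 556 Hz or 568 Hz.
Higher tension means higher frequency; the adjustment raises the ukulele string's frequency.
The beat rate rose, so the adjustment moved the ukulele string further from 562 Hz — it was already above the reference.

568 Hz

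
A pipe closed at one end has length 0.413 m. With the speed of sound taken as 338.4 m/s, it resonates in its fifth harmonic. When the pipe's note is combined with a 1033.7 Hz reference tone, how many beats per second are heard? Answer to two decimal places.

9.49 Hz

Closed pipe (odd harmonics): f_n = n·v/(4L) = 5·338.4/(4·0.413) = 1024.2131 Hz.
f_beat = |1024.2131 − 1033.7| = 9.49 Hz.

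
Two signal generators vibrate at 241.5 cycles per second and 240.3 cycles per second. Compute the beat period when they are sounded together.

f_beat = |241.5 − 240.3| = 1.2 Hz.
Beat period T = 1 / f_beat = 1 / 1.2 s.

0.833 s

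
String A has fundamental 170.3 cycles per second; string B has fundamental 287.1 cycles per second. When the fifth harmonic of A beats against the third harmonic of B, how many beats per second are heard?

Fifth harmonic of the first: 5·170.3 = 851.5 Hz.
Third harmonic of the second: 3·287.1 = 861.3 Hz.
f_beat = |851.5 − 861.3| = 9.8 Hz.

9.8 Hz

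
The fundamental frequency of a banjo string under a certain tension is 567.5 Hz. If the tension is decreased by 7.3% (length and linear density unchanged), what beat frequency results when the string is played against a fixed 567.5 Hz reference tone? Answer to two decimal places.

For a string, f ∝ √T, so the new frequency is 567.5·√0.927 = 546.3938 Hz.
f_beat = |546.3938 − 567.5| = 21.11 Hz.

21.11 Hz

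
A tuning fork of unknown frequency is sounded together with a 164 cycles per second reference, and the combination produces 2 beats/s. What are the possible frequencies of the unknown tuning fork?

|f − 164| = 2, so f = 164 ± 2.

162 Hz or 166 Hz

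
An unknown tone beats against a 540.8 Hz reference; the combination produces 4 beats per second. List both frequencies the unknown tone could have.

|f − 540.8| = 4, so f = 540.8 ± 4.

536.8 Hz or 544.8 Hz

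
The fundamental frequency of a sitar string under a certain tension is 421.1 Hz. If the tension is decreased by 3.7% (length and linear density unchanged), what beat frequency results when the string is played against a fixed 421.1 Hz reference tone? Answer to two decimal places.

For a string, f ∝ √T, so the new frequency is 421.1·√0.963 = 413.2362 Hz.
f_beat = |413.2362 − 421.1| = 7.86 Hz.

7.86 Hz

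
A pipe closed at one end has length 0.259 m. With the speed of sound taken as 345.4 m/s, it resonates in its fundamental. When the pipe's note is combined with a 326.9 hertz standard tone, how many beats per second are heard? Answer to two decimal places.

Closed pipe (odd harmonics): f_n = n·v/(4L) = 1·345.4/(4·0.259) = 333.3977 Hz.
f_beat = |333.3977 − 326.9| = 6.50 Hz.

6.50 Hz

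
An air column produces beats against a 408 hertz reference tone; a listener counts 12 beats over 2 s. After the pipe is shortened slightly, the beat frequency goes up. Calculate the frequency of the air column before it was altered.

414 Hz

Beat frequency = 12/2 = 6 Hz.
|f − 408| = 6, so the air column was at either 402 Hz or 414 Hz.
A shorter pipe has a higher fundamental; the adjustment raises the air column's frequency.
The beat rate rose, so the adjustment moved the air column further from 408 Hz — it was already above the reference.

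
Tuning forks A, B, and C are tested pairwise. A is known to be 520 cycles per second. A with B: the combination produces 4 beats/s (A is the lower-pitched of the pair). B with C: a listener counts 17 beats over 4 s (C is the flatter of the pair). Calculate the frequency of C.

519.75 Hz

B is above A, so f_B = 520 + 4 = 524 Hz.
B–C: Beat frequency = 17/4 = 4.25 Hz.
C is below B, so f_C = 524 − 4.25 = 519.75 Hz.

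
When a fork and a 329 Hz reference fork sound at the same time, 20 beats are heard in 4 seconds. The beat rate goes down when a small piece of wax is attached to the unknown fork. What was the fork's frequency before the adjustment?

334 Hz

Beat frequency = 20/4 = 5 Hz.
|f − 329| = 5, so the fork was at either 324 Hz or 334 Hz.
Loading a fork with wax lowers its frequency; the adjustment lowers the fork's frequency.
The beat rate fell, so the adjustment moved the fork toward 329 Hz — it must have started above the reference.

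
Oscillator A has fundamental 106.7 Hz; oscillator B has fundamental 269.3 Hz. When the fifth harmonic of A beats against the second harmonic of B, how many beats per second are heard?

5.1 Hz

Fifth harmonic of the first: 5·106.7 = 533.5 Hz.
Second harmonic of the second: 2·269.3 = 538.6 Hz.
f_beat = |533.5 − 538.6| = 5.1 Hz.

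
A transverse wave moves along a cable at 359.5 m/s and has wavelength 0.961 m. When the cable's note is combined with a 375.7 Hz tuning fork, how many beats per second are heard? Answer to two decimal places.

1.61 Hz

Source frequency f = v/λ = 359.5/0.961 = 374.0895 Hz.
f_beat = |374.0895 − 375.7| = 1.61 Hz.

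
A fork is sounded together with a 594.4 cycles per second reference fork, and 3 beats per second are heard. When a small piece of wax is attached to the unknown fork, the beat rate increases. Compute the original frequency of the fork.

|f − 594.4| = 3, so the fork was at either 591.4 Hz or 597.4 Hz.
Loading a fork with wax lowers its frequency; the adjustment lowers the fork's frequency.
The beat rate rose, so the adjustment moved the fork further from 594.4 Hz — it was already below the reference.

591.4 Hz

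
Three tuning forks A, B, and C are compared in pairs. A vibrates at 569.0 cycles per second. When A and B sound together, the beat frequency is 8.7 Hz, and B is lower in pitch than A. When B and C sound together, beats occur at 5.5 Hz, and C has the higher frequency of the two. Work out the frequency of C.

565.8 Hz

B is below A, so f_B = 569.0 − 8.7 = 560.3 Hz.
C is above B, so f_C = 560.3 + 5.5 = 565.8 Hz.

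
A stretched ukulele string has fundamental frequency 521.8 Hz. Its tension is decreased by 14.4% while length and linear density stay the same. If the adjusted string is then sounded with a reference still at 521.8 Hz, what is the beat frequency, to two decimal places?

39.03 Hz

For a string, f ∝ √T, so the new frequency is 521.8·√0.856 = 482.7708 Hz.
f_beat = |482.7708 − 521.8| = 39.03 Hz.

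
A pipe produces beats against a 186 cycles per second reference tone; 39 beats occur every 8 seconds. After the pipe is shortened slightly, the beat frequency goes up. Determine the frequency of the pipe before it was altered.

190.875 Hz

Beat frequency = 39/8 = 4.875 Hz.
|f − 186| = 4.875, so the pipe was at either 181.125 Hz or 190.875 Hz.
A shorter pipe has a higher fundamental; the adjustment raises the pipe's frequency.
The beat rate rose, so the adjustment moved the pipe further from 186 Hz — it was already above the reference.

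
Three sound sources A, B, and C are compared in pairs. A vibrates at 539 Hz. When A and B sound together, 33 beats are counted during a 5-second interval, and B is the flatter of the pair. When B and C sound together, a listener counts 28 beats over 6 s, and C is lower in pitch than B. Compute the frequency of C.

527.7333 Hz

A–B: Beat frequency = 33/5 = 6.6 Hz.
B is below A, so f_B = 539 − 6.6 = 532.4 Hz.
B–C: Beat frequency = 28/6 = 4.6667 Hz.
C is below B, so f_C = 532.4 − 4.6667 = 527.7333 Hz.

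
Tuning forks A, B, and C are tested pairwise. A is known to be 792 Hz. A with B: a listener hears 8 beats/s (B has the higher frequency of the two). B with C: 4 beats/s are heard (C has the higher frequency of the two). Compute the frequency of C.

B is above A, so f_B = 792 + 8 = 800 Hz.
C is above B, so f_C = 800 + 4 = 804 Hz.

804 Hz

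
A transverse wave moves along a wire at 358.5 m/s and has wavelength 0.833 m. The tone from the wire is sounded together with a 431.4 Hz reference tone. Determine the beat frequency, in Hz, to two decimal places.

Source frequency f = v/λ = 358.5/0.833 = 430.3721 Hz.
f_beat = |430.3721 − 431.4| = 1.03 Hz.

1.03 Hz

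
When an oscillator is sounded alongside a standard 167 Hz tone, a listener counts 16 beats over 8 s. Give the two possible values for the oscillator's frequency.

Beat frequency = 16/8 = 2 Hz.
|f − 167| = 2, so f = 167 ± 2.

165 Hz or 169 Hz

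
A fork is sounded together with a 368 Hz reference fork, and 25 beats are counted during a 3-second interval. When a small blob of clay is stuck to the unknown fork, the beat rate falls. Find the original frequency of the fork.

376.3333 Hz

Beat frequency = 25/3 = 8.3333 Hz.
|f − 368| = 8.3333, so the fork was at either 359.6667 Hz or 376.3333 Hz.
Adding mass to a fork lowers its frequency; the adjustment lowers the fork's frequency.
The beat rate fell, so the adjustment moved the fork toward 368 Hz — it must have started above the reference.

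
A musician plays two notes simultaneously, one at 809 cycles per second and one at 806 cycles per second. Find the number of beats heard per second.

3 Hz

Beats arise from superposition of two nearby frequencies; the beat rate is |f₁ − f₂|.
|809 − 806| = 3 Hz.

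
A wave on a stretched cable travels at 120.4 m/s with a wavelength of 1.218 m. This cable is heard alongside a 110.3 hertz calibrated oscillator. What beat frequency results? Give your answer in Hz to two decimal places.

11.45 Hz

Source frequency f = v/λ = 120.4/1.218 = 98.8506 Hz.
f_beat = |98.8506 − 110.3| = 11.45 Hz.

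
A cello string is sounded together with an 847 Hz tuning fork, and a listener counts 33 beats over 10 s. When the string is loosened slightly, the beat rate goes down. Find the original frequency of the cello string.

850.3 Hz

Beat frequency = 33/10 = 3.3 Hz.
|f − 847| = 3.3, so the cello string was at either 843.7 Hz or 850.3 Hz.
Reducing tension lowers a string's frequency; the adjustment lowers the cello string's frequency.
The beat rate fell, so the adjustment moved the cello string toward 847 Hz — it must have started above the reference.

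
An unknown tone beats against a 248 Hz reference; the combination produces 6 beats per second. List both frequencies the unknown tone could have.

|f − 248| = 6, so f = 248 ± 6.

242 Hz or 254 Hz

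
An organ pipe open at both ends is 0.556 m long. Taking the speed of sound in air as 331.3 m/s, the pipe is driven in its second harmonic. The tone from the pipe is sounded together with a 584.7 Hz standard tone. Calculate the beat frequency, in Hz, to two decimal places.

11.16 Hz

Open pipe: f_n = n·v/(2L) = 2·331.3/(2·0.556) = 595.8633 Hz.
f_beat = |595.8633 − 584.7| = 11.16 Hz.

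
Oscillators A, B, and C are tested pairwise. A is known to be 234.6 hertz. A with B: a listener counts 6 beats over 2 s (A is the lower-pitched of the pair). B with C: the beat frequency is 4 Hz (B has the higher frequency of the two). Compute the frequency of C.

A–B: Beat frequency = 6/2 = 3 Hz.
B is above A, so f_B = 234.6 + 3 = 237.6 Hz.
C is below B, so f_C = 237.6 − 4 = 233.6 Hz.

233.6 Hz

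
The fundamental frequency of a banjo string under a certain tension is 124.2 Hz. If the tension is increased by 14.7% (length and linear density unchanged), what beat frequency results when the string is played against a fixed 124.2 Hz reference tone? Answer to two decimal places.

For a string, f ∝ √T, so the new frequency is 124.2·√1.147 = 133.0158 Hz.
f_beat = |133.0158 − 124.2| = 8.82 Hz.

8.82 Hz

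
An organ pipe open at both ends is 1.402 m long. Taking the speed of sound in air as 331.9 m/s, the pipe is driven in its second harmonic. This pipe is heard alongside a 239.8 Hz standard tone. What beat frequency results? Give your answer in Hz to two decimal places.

Open pipe: f_n = n·v/(2L) = 2·331.9/(2·1.402) = 236.7332 Hz.
f_beat = |236.7332 − 239.8| = 3.07 Hz.

3.07 Hz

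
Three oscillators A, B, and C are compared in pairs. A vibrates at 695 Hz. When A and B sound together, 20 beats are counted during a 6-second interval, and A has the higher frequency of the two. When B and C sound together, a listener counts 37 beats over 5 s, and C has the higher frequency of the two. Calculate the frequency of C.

699.0667 Hz

A–B: Beat frequency = 20/6 = 3.3333 Hz.
B is below A, so f_B = 695 − 3.3333 = 691.6667 Hz.
B–C: Beat frequency = 37/5 = 7.4 Hz.
C is above B, so f_C = 691.6667 + 7.4 = 699.0667 Hz.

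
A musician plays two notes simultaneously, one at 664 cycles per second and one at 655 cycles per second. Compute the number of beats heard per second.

Beats arise from superposition of two nearby frequencies; the beat rate is |f₁ − f₂|.
|664 − 655| = 9 Hz.

9 Hz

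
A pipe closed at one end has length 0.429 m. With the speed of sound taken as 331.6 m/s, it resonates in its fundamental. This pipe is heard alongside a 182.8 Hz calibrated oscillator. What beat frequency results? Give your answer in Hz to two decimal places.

10.44 Hz

Closed pipe (odd harmonics): f_n = n·v/(4L) = 1·331.6/(4·0.429) = 193.2401 Hz.
f_beat = |193.2401 − 182.8| = 10.44 Hz.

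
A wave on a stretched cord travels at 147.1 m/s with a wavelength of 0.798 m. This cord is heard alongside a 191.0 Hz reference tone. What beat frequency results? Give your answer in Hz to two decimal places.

Source frequency f = v/λ = 147.1/0.798 = 184.3358 Hz.
f_beat = |184.3358 − 191.0| = 6.66 Hz.

6.66 Hz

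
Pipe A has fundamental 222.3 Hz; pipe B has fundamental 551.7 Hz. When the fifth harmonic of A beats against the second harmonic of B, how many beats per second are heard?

8.1 Hz

Fifth harmonic of the first: 5·222.3 = 1111.5 Hz.
Second harmonic of the second: 2·551.7 = 1103.4 Hz.
f_beat = |1111.5 − 1103.4| = 8.1 Hz.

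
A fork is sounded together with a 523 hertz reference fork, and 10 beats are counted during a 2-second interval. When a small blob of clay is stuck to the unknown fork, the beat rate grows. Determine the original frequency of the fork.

Beat frequency = 10/2 = 5 Hz.
|f − 523| = 5, so the fork was at either 518 Hz or 528 Hz.
Adding mass to a fork lowers its frequency; the adjustment lowers the fork's frequency.
The beat rate rose, so the adjustment moved the fork further from 523 Hz — it was already below the reference.

518 Hz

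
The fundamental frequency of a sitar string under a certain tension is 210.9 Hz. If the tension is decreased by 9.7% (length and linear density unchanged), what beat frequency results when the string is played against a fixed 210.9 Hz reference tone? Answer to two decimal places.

10.49 Hz

For a string, f ∝ √T, so the new frequency is 210.9·√0.903 = 200.4105 Hz.
f_beat = |200.4105 − 210.9| = 10.49 Hz.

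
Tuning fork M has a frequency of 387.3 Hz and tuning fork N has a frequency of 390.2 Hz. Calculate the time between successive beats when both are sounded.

f_beat = |387.3 − 390.2| = 2.9 Hz.
Beat period T = 1 / f_beat = 1 / 2.9 s.

0.345 s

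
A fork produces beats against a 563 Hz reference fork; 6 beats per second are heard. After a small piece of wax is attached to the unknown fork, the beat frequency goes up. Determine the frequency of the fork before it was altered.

557 Hz

|f − 563| = 6, so the fork was at either 557 Hz or 569 Hz.
Loading a fork with wax lowers its frequency; the adjustment lowers the fork's frequency.
The beat rate rose, so the adjustment moved the fork further from 563 Hz — it was already below the reference.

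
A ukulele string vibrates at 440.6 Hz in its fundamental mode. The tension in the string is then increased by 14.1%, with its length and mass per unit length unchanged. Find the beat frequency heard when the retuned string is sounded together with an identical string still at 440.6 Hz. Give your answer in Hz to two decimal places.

For a string, f ∝ √T, so the new frequency is 440.6·√1.141 = 470.6384 Hz.
f_beat = |470.6384 − 440.6| = 30.04 Hz.

30.04 Hz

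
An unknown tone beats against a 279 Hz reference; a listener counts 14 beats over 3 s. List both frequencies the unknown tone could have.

Beat frequency = 14/3 = 4.6667 Hz.
|f − 279| = 4.6667, so f = 279 ± 4.6667.

274.3333 Hz or 283.6667 Hz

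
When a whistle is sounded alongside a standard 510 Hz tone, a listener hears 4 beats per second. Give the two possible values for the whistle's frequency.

506 Hz or 514 Hz

|f − 510| = 4, so f = 510 ± 4.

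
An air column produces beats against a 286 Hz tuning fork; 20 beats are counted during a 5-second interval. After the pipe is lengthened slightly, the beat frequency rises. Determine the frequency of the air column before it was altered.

Beat frequency = 20/5 = 4 Hz.
|f − 286| = 4, so the air column was at either 282 Hz or 290 Hz.
A longer pipe has a lower fundamental; the adjustment lowers the air column's frequency.
The beat rate rose, so the adjustment moved the air column further from 286 Hz — it was already below the reference.

282 Hz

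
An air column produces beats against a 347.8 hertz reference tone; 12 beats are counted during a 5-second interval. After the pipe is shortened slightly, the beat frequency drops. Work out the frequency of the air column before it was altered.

345.4 Hz

Beat frequency = 12/5 = 2.4 Hz.
|f − 347.8| = 2.4, so the air column was at either 345.4 Hz or 350.2 Hz.
A shorter pipe has a higher fundamental; the adjustment raises the air column's frequency.
The beat rate fell, so the adjustment moved the air column toward 347.8 Hz — it must have started below the reference.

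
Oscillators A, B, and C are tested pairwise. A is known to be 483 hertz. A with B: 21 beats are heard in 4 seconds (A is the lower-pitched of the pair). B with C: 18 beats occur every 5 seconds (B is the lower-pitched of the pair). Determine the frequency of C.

491.85 Hz

A–B: Beat frequency = 21/4 = 5.25 Hz.
B is above A, so f_B = 483 + 5.25 = 488.25 Hz.
B–C: Beat frequency = 18/5 = 3.6 Hz.
C is above B, so f_C = 488.25 + 3.6 = 491.85 Hz.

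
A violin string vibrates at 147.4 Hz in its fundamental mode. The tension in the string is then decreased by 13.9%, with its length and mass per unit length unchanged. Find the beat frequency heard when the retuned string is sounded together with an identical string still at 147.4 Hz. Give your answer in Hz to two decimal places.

For a string, f ∝ √T, so the new frequency is 147.4·√0.861 = 136.7726 Hz.
f_beat = |136.7726 − 147.4| = 10.63 Hz.

10.63 Hz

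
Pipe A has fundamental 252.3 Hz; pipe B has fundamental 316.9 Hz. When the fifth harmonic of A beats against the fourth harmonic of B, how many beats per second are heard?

Fifth harmonic of the first: 5·252.3 = 1261.5 Hz.
Fourth harmonic of the second: 4·316.9 = 1267.6 Hz.
f_beat = |1261.5 − 1267.6| = 6.1 Hz.

6.1 Hz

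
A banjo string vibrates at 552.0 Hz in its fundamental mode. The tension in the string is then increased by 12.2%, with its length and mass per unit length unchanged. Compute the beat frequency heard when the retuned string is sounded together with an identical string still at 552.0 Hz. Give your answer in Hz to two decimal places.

32.70 Hz

For a string, f ∝ √T, so the new frequency is 552.0·√1.122 = 584.7032 Hz.
f_beat = |584.7032 − 552.0| = 32.70 Hz.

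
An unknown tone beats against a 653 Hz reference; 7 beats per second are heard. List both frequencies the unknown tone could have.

|f − 653| = 7, so f = 653 ± 7.

646 Hz or 660 Hz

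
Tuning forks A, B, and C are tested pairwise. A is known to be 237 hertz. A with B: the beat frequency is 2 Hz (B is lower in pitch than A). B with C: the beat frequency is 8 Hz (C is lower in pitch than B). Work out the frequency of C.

227 Hz

B is below A, so f_B = 237 − 2 = 235 Hz.
C is below B, so f_C = 235 − 8 = 227 Hz.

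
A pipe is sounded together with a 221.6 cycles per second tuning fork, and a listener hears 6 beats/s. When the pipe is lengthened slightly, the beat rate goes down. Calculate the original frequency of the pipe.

|f − 221.6| = 6, so the pipe was at either 215.6 Hz or 227.6 Hz.
A longer pipe has a lower fundamental; the adjustment lowers the pipe's frequency.
The beat rate fell, so the adjustment moved the pipe toward 221.6 Hz — it must have started above the reference.

227.6 Hz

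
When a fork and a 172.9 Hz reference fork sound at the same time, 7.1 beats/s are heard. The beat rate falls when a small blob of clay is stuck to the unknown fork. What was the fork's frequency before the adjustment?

180 Hz

|f − 172.9| = 7.1, so the fork was at either 165.8 Hz or 180 Hz.
Adding mass to a fork lowers its frequency; the adjustment lowers the fork's frequency.
The beat rate fell, so the adjustment moved the fork toward 172.9 Hz — it must have started above the reference.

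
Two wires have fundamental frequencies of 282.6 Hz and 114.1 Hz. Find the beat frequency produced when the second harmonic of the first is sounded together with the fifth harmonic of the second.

5.3 Hz

Second harmonic of the first: 2·282.6 = 565.2 Hz.
Fifth harmonic of the second: 5·114.1 = 570.5 Hz.
f_beat = |565.2 − 570.5| = 5.3 Hz.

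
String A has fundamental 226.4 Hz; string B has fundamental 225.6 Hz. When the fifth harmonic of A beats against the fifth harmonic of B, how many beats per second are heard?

4.0 Hz

Fifth harmonic of the first: 5·226.4 = 1132.0 Hz.
Fifth harmonic of the second: 5·225.6 = 1128.0 Hz.
f_beat = |1132.0 − 1128.0| = 4.0 Hz.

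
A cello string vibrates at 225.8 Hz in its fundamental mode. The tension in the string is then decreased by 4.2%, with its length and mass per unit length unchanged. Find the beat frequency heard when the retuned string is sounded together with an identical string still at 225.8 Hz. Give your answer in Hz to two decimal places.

4.79 Hz

For a string, f ∝ √T, so the new frequency is 225.8·√0.958 = 221.0073 Hz.
f_beat = |221.0073 − 225.8| = 4.79 Hz.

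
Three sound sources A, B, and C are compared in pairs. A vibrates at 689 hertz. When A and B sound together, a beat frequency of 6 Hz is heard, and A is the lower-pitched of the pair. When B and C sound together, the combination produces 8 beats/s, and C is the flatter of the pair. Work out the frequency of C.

B is above A, so f_B = 689 + 6 = 695 Hz.
C is below B, so f_C = 695 − 8 = 687 Hz.

687 Hz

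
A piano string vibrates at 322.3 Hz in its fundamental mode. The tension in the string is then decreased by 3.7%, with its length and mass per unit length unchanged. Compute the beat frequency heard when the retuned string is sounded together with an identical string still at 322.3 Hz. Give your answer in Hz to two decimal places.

6.02 Hz

For a string, f ∝ √T, so the new frequency is 322.3·√0.963 = 316.2813 Hz.
f_beat = |316.2813 − 322.3| = 6.02 Hz.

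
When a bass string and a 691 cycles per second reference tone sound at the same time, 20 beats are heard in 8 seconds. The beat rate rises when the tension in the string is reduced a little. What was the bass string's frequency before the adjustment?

688.5 Hz

Beat frequency = 20/8 = 2.5 Hz.
|f − 691| = 2.5, so the bass string was at either 688.5 Hz or 693.5 Hz.
Lower tension means lower frequency; the adjustment lowers the bass string's frequency.
The beat rate rose, so the adjustment moved the bass string further from 691 Hz — it was already below the reference.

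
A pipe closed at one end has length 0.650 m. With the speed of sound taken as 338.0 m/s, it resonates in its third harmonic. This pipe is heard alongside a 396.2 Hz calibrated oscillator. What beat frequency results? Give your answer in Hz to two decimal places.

Closed pipe (odd harmonics): f_n = n·v/(4L) = 3·338.0/(4·0.650) = 390.0000 Hz.
f_beat = |390.0000 − 396.2| = 6.20 Hz.

6.20 Hz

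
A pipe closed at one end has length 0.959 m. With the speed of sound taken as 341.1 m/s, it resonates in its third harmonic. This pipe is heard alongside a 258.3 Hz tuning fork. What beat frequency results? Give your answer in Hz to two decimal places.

Closed pipe (odd harmonics): f_n = n·v/(4L) = 3·341.1/(4·0.959) = 266.7623 Hz.
f_beat = |266.7623 − 258.3| = 8.46 Hz.

8.46 Hz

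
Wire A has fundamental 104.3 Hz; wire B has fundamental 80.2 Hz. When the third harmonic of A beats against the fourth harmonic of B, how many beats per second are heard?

Third harmonic of the first: 3·104.3 = 312.9 Hz.
Fourth harmonic of the second: 4·80.2 = 320.8 Hz.
f_beat = |312.9 − 320.8| = 7.9 Hz.

7.9 Hz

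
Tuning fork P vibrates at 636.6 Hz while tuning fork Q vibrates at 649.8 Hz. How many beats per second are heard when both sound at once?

f_beat = |f₁ − f₂|.
|636.6 − 649.8| = 13.2 Hz.

13.2 Hz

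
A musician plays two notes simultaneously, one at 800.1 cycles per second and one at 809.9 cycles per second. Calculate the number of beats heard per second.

9.8 Hz

The beat frequency equals the magnitude of the frequency difference.
|800.1 − 809.9| = 9.8 Hz.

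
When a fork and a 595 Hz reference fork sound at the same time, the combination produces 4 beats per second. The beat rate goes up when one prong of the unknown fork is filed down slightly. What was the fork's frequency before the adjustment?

|f − 595| = 4, so the fork was at either 591 Hz or 599 Hz.
Filing a prong removes mass and raises the fork's frequency; the adjustment raises the fork's frequency.
The beat rate rose, so the adjustment moved the fork further from 595 Hz — it was already above the reference.

599 Hz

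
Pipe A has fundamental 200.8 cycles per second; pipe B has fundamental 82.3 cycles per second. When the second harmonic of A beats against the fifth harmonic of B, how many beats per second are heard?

Second harmonic of the first: 2·200.8 = 401.6 Hz.
Fifth harmonic of the second: 5·82.3 = 411.5 Hz.
f_beat = |401.6 − 411.5| = 9.9 Hz.

9.9 Hz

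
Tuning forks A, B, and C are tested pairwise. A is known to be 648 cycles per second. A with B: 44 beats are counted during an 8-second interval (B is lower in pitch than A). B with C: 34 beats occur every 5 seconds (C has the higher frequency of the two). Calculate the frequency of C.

A–B: Beat frequency = 44/8 = 5.5 Hz.
B is below A, so f_B = 648 − 5.5 = 642.5 Hz.
B–C: Beat frequency = 34/5 = 6.8 Hz.
C is above B, so f_C = 642.5 + 6.8 = 649.3 Hz.

649.3 Hz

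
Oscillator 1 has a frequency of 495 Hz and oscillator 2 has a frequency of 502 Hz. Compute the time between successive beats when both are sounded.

0.143 s

f_beat = |495 − 502| = 7 Hz.
Beat period T = 1 / f_beat = 1 / 7 s.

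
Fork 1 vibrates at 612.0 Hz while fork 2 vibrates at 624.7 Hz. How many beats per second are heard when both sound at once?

The beat frequency equals the magnitude of the frequency difference.
|612.0 − 624.7| = 12.7 Hz.

12.7 Hz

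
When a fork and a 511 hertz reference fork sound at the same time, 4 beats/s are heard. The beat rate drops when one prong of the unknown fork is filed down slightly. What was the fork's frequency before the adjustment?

|f − 511| = 4, so the fork was at either 507 Hz or 515 Hz.
Filing a prong removes mass and raises the fork's frequency; the adjustment raises the fork's frequency.
The beat rate fell, so the adjustment moved the fork toward 511 Hz — it must have started below the reference.

507 Hz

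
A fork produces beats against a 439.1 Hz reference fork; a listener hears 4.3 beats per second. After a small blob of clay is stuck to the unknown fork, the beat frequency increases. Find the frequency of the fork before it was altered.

|f − 439.1| = 4.3, so the fork was at either 434.8 Hz or 443.4 Hz.
Adding mass to a fork lowers its frequency; the adjustment lowers the fork's frequency.
The beat rate rose, so the adjustment moved the fork further from 439.1 Hz — it was already below the reference.

434.8 Hz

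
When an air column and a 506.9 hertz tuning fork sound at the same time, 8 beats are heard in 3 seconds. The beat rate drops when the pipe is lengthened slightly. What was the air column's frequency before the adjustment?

509.5667 Hz

Beat frequency = 8/3 = 2.6667 Hz.
|f − 506.9| = 2.6667, so the air column was at either 504.2333 Hz or 509.5667 Hz.
A longer pipe has a lower fundamental; the adjustment lowers the air column's frequency.
The beat rate fell, so the adjustment moved the air column toward 506.9 Hz — it must have started above the reference.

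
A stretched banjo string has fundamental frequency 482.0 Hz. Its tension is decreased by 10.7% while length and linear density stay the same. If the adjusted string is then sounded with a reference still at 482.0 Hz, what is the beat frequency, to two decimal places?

26.52 Hz

For a string, f ∝ √T, so the new frequency is 482.0·√0.893 = 455.4836 Hz.
f_beat = |455.4836 − 482.0| = 26.52 Hz.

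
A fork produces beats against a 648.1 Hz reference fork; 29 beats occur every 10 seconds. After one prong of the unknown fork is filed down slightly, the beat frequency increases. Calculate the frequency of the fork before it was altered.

651 Hz

Beat frequency = 29/10 = 2.9 Hz.
|f − 648.1| = 2.9, so the fork was at either 645.2 Hz or 651 Hz.
Filing a prong removes mass and raises the fork's frequency; the adjustment raises the fork's frequency.
The beat rate rose, so the adjustment moved the fork further from 648.1 Hz — it was already above the reference.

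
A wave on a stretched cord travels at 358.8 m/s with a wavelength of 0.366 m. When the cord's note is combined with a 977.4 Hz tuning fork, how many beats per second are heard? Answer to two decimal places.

2.93 Hz

Source frequency f = v/λ = 358.8/0.366 = 980.3279 Hz.
f_beat = |980.3279 − 977.4| = 2.93 Hz.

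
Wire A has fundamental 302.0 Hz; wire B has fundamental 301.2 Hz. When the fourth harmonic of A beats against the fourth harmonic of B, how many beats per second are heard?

3.2 Hz

Fourth harmonic of the first: 4·302.0 = 1208.0 Hz.
Fourth harmonic of the second: 4·301.2 = 1204.8 Hz.
f_beat = |1208.0 − 1204.8| = 3.2 Hz.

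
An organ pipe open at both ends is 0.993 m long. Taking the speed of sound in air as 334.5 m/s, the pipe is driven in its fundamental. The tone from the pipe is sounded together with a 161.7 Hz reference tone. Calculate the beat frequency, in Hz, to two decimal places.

6.73 Hz

Open pipe: f_n = n·v/(2L) = 1·334.5/(2·0.993) = 168.4290 Hz.
f_beat = |168.4290 − 161.7| = 6.73 Hz.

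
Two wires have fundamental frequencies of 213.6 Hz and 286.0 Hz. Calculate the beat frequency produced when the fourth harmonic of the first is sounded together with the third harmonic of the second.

Fourth harmonic of the first: 4·213.6 = 854.4 Hz.
Third harmonic of the second: 3·286.0 = 858.0 Hz.
f_beat = |854.4 − 858.0| = 3.6 Hz.

3.6 Hz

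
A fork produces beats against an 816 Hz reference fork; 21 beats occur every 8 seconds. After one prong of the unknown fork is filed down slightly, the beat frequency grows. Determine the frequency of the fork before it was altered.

Beat frequency = 21/8 = 2.625 Hz.
|f − 816| = 2.625, so the fork was at either 813.375 Hz or 818.625 Hz.
Filing a prong removes mass and raises the fork's frequency; the adjustment raises the fork's frequency.
The beat rate rose, so the adjustment moved the fork further from 816 Hz — it was already above the reference.

818.625 Hz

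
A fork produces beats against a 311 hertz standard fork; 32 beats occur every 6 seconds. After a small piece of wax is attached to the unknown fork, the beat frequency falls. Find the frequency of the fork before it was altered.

316.3333 Hz

Beat frequency = 32/6 = 5.3333 Hz.
|f − 311| = 5.3333, so the fork was at either 305.6667 Hz or 316.3333 Hz.
Loading a fork with wax lowers its frequency; the adjustment lowers the fork's frequency.
The beat rate fell, so the adjustment moved the fork toward 311 Hz — it must have started above the reference.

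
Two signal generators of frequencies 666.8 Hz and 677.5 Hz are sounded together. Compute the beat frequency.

The beat frequency equals the magnitude of the frequency difference.
|666.8 − 677.5| = 10.7 Hz.

10.7 Hz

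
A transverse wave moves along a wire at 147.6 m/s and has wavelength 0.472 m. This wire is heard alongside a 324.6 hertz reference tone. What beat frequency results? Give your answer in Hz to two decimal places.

Source frequency f = v/λ = 147.6/0.472 = 312.7119 Hz.
f_beat = |312.7119 − 324.6| = 11.89 Hz.

11.89 Hz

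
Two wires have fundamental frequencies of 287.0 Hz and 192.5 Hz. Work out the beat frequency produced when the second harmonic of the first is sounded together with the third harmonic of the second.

Second harmonic of the first: 2·287.0 = 574.0 Hz.
Third harmonic of the second: 3·192.5 = 577.5 Hz.
f_beat = |574.0 − 577.5| = 3.5 Hz.

3.5 Hz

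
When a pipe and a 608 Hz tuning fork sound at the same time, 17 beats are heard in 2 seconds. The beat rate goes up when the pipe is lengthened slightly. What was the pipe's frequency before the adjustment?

Beat frequency = 17/2 = 8.5 Hz.
|f − 608| = 8.5, so the pipe was at either 599.5 Hz or 616.5 Hz.
A longer pipe has a lower fundamental; the adjustment lowers the pipe's frequency.
The beat rate rose, so the adjustment moved the pipe further from 608 Hz — it was already below the reference.

599.5 Hz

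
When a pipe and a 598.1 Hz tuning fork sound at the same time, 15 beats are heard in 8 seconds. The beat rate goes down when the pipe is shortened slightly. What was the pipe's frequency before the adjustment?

Beat frequency = 15/8 = 1.875 Hz.
|f − 598.1| = 1.875, so the pipe was at either 596.225 Hz or 599.975 Hz.
A shorter pipe has a higher fundamental; the adjustment raises the pipe's frequency.
The beat rate fell, so the adjustment moved the pipe toward 598.1 Hz — it must have started below the reference.

596.225 Hz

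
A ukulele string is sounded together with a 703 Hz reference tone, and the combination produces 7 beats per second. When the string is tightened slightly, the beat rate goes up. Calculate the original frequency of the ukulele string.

|f − 703| = 7, so the ukulele string was at either 696 Hz or 710 Hz.
Increasing tension raises a string's frequency; the adjustment raises the ukulele string's frequency.
The beat rate rose, so the adjustment moved the ukulele string further from 703 Hz — it was already above the reference.

710 Hz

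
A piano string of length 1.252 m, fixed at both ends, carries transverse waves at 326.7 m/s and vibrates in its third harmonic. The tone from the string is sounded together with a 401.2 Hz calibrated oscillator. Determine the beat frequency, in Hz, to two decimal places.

For a string fixed at both ends, f_n = n·v/(2L) = 3·326.7/(2·1.252) = 391.4137 Hz.
f_beat = |391.4137 − 401.2| = 9.79 Hz.

9.79 Hz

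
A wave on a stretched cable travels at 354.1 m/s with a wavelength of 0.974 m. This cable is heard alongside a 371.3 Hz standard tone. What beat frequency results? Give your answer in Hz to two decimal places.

7.75 Hz

Source frequency f = v/λ = 354.1/0.974 = 363.5524 Hz.
f_beat = |363.5524 − 371.3| = 7.75 Hz.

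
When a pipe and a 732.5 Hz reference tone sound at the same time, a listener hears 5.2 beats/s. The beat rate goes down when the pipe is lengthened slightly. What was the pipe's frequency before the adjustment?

|f − 732.5| = 5.2, so the pipe was at either 727.3 Hz or 737.7 Hz.
A longer pipe has a lower fundamental; the adjustment lowers the pipe's frequency.
The beat rate fell, so the adjustment moved the pipe toward 732.5 Hz — it must have started above the reference.

737.7 Hz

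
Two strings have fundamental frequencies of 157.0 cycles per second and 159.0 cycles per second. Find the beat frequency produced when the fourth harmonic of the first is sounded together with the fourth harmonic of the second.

8.0 Hz

Fourth harmonic of the first: 4·157.0 = 628.0 Hz.
Fourth harmonic of the second: 4·159.0 = 636.0 Hz.
f_beat = |628.0 − 636.0| = 8.0 Hz.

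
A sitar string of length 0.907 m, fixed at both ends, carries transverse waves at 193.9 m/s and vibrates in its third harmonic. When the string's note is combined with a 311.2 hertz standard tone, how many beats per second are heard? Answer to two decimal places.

9.47 Hz

For a string fixed at both ends, f_n = n·v/(2L) = 3·193.9/(2·0.907) = 320.6725 Hz.
f_beat = |320.6725 − 311.2| = 9.47 Hz.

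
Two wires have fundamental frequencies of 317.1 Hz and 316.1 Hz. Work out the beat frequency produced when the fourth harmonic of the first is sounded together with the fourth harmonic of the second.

Fourth harmonic of the first: 4·317.1 = 1268.4 Hz.
Fourth harmonic of the second: 4·316.1 = 1264.4 Hz.
f_beat = |1268.4 − 1264.4| = 4.0 Hz.

4.0 Hz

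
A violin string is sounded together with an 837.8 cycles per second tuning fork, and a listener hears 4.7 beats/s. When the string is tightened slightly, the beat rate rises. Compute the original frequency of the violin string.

842.5 Hz

|f − 837.8| = 4.7, so the violin string was at either 833.1 Hz or 842.5 Hz.
Increasing tension raises a string's frequency; the adjustment raises the violin string's frequency.
The beat rate rose, so the adjustment moved the violin string further from 837.8 Hz — it was already above the reference.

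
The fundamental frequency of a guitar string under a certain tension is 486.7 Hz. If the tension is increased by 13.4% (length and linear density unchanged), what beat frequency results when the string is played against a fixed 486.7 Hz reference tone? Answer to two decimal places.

31.58 Hz

For a string, f ∝ √T, so the new frequency is 486.7·√1.134 = 518.2841 Hz.
f_beat = |518.2841 − 486.7| = 31.58 Hz.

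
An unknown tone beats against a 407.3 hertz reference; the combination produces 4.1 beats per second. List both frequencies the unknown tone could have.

|f − 407.3| = 4.1, so f = 407.3 ± 4.1.

403.2 Hz or 411.4 Hz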